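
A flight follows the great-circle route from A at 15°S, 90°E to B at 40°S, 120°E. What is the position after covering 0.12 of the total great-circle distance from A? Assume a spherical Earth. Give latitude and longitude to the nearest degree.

≈ 18°S, 93°E

From cos δ = sin φ₁ sin φ₂ + cos φ₁ cos φ₂ cos Δλ, the central angle is δ ≈ 0.631 rad (36.2°).
Interpolate at f = 0.12 with slerp weights a = sin((1−f)δ)/sin δ ≈ 0.894, b = sin(fδ)/sin δ ≈ 0.128.
p = a·p₁ + b·p₂ ≈ (-0.049, 0.948, -0.314); φ = arcsin(p_z) ≈ -18.28°, λ = atan2(p_y, p_x) ≈ 92.97°.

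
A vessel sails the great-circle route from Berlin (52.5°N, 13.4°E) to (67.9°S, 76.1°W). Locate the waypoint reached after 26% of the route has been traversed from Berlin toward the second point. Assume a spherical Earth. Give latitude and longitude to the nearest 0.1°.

Write both endpoints as unit vectors p₁, p₂ with components (cos φ cos λ, cos φ sin λ, sin φ).
The central angle between the endpoints is δ = arccos(p₁·p₂) ≈ 2.394 rad (137.1°).
Interpolate at f = 0.26 with slerp weights a = sin((1−f)δ)/sin δ ≈ 1.441, b = sin(fδ)/sin δ ≈ 0.857.
p = a·p₁ + b·p₂ ≈ (0.931, -0.110, 0.349); φ = arcsin(p_z) ≈ 20.42°, λ = atan2(p_y, p_x) ≈ -6.72°.

≈ (20.4°N, 6.7°W)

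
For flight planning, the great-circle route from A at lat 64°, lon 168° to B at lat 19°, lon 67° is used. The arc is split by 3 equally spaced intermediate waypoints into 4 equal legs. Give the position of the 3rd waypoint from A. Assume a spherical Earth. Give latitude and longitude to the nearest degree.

≈ lat 36°, lon 77°

The haversine formula gives a central angle δ ≈ 1.356 rad (77.7°) between the endpoints.
Interpolate at f = 3/4 with slerp weights a = sin((1−f)δ)/sin δ ≈ 0.340, b = sin(fδ)/sin δ ≈ 0.870.
p = a·p₁ + b·p₂ ≈ (0.176, 0.789, 0.589); φ = arcsin(p_z) ≈ 36.10°, λ = atan2(p_y, p_x) ≈ 77.44°.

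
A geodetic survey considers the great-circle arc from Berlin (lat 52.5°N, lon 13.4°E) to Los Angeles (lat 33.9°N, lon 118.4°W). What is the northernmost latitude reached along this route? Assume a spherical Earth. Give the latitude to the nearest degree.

≈ 68°N

The great circle lies in the plane with unit normal n̂ = (p₁ × p₂)/|p₁ × p₂|.
Here n̂_z ≈ -0.379; the vertex latitude is φ_max = arccos|n̂_z| ≈ 67.7°.
Check via Clairaut: cos φ_max = |cos φ₁| · sin C = cos(52.5°)·sin(38.5°) ≈ 0.379, again giving ≈ 67.7°.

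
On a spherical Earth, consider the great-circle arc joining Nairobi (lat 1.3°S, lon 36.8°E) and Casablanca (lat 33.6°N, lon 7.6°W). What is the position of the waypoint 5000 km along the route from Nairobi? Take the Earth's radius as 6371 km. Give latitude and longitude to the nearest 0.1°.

≈ lat 28.5°N, lon 1.6°E

From cos δ = sin φ₁ sin φ₂ + cos φ₁ cos φ₂ cos Δλ, the central angle is δ ≈ 0.949 rad (54.4°). The total great-circle distance is δ·R ≈ 0.949 × 6371 ≈ 6047 km, so the target fraction is f = 5000/6047 ≈ 0.827.
Interpolate at f ≈ 0.827 with slerp weights a = sin((1−f)δ)/sin δ ≈ 0.201, b = sin(fδ)/sin δ ≈ 0.869.
p = a·p₁ + b·p₂ ≈ (0.879, 0.025, 0.477); φ = arcsin(p_z) ≈ 28.46°, λ = atan2(p_y, p_x) ≈ 1.61°.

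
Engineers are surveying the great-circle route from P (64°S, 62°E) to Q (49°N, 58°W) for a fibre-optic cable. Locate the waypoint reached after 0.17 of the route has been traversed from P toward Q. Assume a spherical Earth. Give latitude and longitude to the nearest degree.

Convert each endpoint to a unit vector on the sphere (x = cos φ cos λ, y = cos φ sin λ, z = sin φ).
The central angle between the endpoints is δ = arccos(p₁·p₂) ≈ 2.536 rad (145.3°).
Interpolate at f = 0.17 with slerp weights a = sin((1−f)δ)/sin δ ≈ 1.512, b = sin(fδ)/sin δ ≈ 0.734.
p = a·p₁ + b·p₂ ≈ (0.566, 0.177, -0.805); φ = arcsin(p_z) ≈ -53.61°, λ = atan2(p_y, p_x) ≈ 17.34°.

≈ (54°S, 17°E)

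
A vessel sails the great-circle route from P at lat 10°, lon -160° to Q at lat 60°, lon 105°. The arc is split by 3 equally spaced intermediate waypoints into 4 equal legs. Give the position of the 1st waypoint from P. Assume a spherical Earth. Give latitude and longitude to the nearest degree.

Convert each endpoint to a unit vector on the sphere (x = cos φ cos λ, y = cos φ sin λ, z = sin φ).
The central angle between the endpoints is δ = arccos(p₁·p₂) ≈ 1.463 rad (83.8°).
Interpolate at f = 1/4 with slerp weights a = sin((1−f)δ)/sin δ ≈ 0.895, b = sin(fδ)/sin δ ≈ 0.360.
p = a·p₁ + b·p₂ ≈ (-0.875, -0.128, 0.467); φ = arcsin(p_z) ≈ 27.84°, λ = atan2(p_y, p_x) ≈ -171.69°.

≈ lat 28°, lon -172°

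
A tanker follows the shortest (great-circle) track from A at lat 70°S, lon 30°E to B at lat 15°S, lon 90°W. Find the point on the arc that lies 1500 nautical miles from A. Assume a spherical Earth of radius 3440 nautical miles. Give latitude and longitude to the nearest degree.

≈ lat 68°S, lon 45°W

Write both endpoints as unit vectors p₁, p₂ with components (cos φ cos λ, cos φ sin λ, sin φ).
The central angle between the endpoints is δ = arccos(p₁·p₂) ≈ 1.493 rad (85.5°). The total great-circle distance is δ·R ≈ 1.493 × 3440 ≈ 5135 nmi, so the target fraction is f = 1500/5135 ≈ 0.292.
Interpolate at f ≈ 0.292 with slerp weights a = sin((1−f)δ)/sin δ ≈ 0.873, b = sin(fδ)/sin δ ≈ 0.424.
p = a·p₁ + b·p₂ ≈ (0.259, -0.260, -0.930); φ = arcsin(p_z) ≈ -68.49°, λ = atan2(p_y, p_x) ≈ -45.13°.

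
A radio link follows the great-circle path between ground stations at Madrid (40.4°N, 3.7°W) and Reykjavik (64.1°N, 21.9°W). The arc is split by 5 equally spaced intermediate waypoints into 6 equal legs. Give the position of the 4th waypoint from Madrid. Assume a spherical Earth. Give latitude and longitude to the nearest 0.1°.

Convert each endpoint to a unit vector on the sphere (x = cos φ cos λ, y = cos φ sin λ, z = sin φ).
The central angle between the endpoints is δ = arccos(p₁·p₂) ≈ 0.453 rad (26.0°).
Interpolate at f = 4/6 with slerp weights a = sin((1−f)δ)/sin δ ≈ 0.344, b = sin(fδ)/sin δ ≈ 0.680.
p = a·p₁ + b·p₂ ≈ (0.537, -0.128, 0.834); φ = arcsin(p_z) ≈ 56.52°, λ = atan2(p_y, p_x) ≈ -13.38°.

≈ (56.5°N, 13.4°W)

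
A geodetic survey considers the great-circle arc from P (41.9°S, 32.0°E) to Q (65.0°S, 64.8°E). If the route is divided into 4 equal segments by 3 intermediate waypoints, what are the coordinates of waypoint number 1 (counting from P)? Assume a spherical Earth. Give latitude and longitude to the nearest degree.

Convert each endpoint to a unit vector on the sphere (x = cos φ cos λ, y = cos φ sin λ, z = sin φ).
The central angle between the endpoints is δ = arccos(p₁·p₂) ≈ 0.516 rad (29.6°).
Interpolate at f = 1/4 with slerp weights a = sin((1−f)δ)/sin δ ≈ 0.765, b = sin(fδ)/sin δ ≈ 0.261.
p = a·p₁ + b·p₂ ≈ (0.530, 0.401, -0.747); φ = arcsin(p_z) ≈ -48.34°, λ = atan2(p_y, p_x) ≈ 37.15°.

≈ (48°S, 37°E)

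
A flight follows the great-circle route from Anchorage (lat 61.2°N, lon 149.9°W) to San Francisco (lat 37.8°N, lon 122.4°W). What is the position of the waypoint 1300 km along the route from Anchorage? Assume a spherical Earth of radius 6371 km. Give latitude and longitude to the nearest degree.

≈ lat 53°N, lon 135°W

Convert each endpoint to a unit vector on the sphere (x = cos φ cos λ, y = cos φ sin λ, z = sin φ).
The central angle between the endpoints is δ = arccos(p₁·p₂) ≈ 0.506 rad (29.0°). The total great-circle distance is δ·R ≈ 0.506 × 6371 ≈ 3223 km, so the target fraction is f = 1300/3223 ≈ 0.403.
Interpolate at f ≈ 0.403 with slerp weights a = sin((1−f)δ)/sin δ ≈ 0.613, b = sin(fδ)/sin δ ≈ 0.418.
p = a·p₁ + b·p₂ ≈ (-0.433, -0.427, 0.794); φ = arcsin(p_z) ≈ 52.55°, λ = atan2(p_y, p_x) ≈ -135.37°.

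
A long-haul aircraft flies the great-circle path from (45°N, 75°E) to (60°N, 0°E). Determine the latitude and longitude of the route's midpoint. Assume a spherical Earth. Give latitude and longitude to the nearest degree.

≈ (58°N, 45°E)

The haversine formula gives a central angle δ ≈ 0.790 rad (45.3°) between the endpoints.
Interpolate at f = 1/2 with slerp weights a = sin((1−f)δ)/sin δ ≈ 0.542, b = sin(fδ)/sin δ ≈ 0.542.
p = a·p₁ + b·p₂ ≈ (0.370, 0.370, 0.852); φ = arcsin(p_z) ≈ 58.45°, λ = atan2(p_y, p_x) ≈ 45.00°.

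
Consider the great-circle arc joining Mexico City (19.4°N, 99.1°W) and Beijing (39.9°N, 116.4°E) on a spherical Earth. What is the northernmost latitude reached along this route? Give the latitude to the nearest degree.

The great circle lies in the plane with unit normal n̂ = (p₁ × p₂)/|p₁ × p₂|.
Here n̂_z ≈ -0.453; the vertex latitude is φ_max = arccos|n̂_z| ≈ 63.0°.

≈ 63°N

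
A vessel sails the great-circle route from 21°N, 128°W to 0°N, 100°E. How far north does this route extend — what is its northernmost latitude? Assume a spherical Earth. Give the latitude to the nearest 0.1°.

≈ 27.3°N

The great circle lies in the plane with unit normal n̂ = (p₁ × p₂)/|p₁ × p₂|.
Here n̂_z ≈ -0.888; the vertex latitude is φ_max = arccos|n̂_z| ≈ 27.3°.
Check via Clairaut: cos φ_max = |cos φ₁| · sin C = cos(21.0°)·sin(72.1°) ≈ 0.888, again giving ≈ 27.3°.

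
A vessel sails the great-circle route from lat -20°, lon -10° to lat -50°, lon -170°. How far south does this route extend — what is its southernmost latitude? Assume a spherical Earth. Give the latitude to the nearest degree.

≈ -77°

The great circle lies in the plane with unit normal n̂ = (p₁ × p₂)/|p₁ × p₂|.
Here n̂_z ≈ -0.217; the vertex latitude is φ_max = arccos|n̂_z| ≈ 77.5°.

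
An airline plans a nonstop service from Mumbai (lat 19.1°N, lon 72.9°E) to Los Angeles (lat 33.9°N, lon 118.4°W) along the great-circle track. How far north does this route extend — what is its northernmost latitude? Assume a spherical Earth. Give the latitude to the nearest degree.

The great circle lies in the plane with unit normal n̂ = (p₁ × p₂)/|p₁ × p₂|.
Here n̂_z ≈ +0.190; the vertex latitude is φ_max = arccos|n̂_z| ≈ 79.1°.

≈ 79°N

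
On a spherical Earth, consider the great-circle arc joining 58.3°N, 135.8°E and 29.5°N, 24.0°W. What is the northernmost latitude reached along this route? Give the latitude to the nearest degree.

≈ 81°N

The great circle lies in the plane with unit normal n̂ = (p₁ × p₂)/|p₁ × p₂|.
Here n̂_z ≈ -0.158; the vertex latitude is φ_max = arccos|n̂_z| ≈ 80.9°.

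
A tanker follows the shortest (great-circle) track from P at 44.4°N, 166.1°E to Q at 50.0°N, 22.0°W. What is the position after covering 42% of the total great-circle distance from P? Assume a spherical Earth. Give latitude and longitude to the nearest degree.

Convert each endpoint to a unit vector on the sphere (x = cos φ cos λ, y = cos φ sin λ, z = sin φ).
The central angle between the endpoints is δ = arccos(p₁·p₂) ≈ 1.489 rad (85.3°).
Interpolate at f = 0.42 with slerp weights a = sin((1−f)δ)/sin δ ≈ 0.763, b = sin(fδ)/sin δ ≈ 0.587.
p = a·p₁ + b·p₂ ≈ (-0.179, -0.011, 0.984); φ = arcsin(p_z) ≈ 79.67°, λ = atan2(p_y, p_x) ≈ -176.63°.

≈ 80°N, 177°W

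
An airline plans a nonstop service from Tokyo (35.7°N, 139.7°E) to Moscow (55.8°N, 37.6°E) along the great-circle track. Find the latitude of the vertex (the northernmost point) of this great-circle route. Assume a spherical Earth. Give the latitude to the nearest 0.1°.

≈ 61.1°N

The great circle lies in the plane with unit normal n̂ = (p₁ × p₂)/|p₁ × p₂|.
Here n̂_z ≈ -0.484; the vertex latitude is φ_max = arccos|n̂_z| ≈ 61.1°.
Check via Clairaut: cos φ_max = |cos φ₁| · sin C = cos(35.7°)·sin(36.6°) ≈ 0.484, again giving ≈ 61.1°.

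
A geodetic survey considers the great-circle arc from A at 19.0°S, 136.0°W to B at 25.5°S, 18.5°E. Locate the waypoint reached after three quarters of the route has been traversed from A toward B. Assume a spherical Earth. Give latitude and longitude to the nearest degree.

≈ 51°S, 8°W

The haversine formula gives a central angle δ ≈ 2.252 rad (129.1°) between the endpoints.
Interpolate at f = 3/4 with slerp weights a = sin((1−f)δ)/sin δ ≈ 0.687, b = sin(fδ)/sin δ ≈ 1.279.
p = a·p₁ + b·p₂ ≈ (0.627, -0.085, -0.774); φ = arcsin(p_z) ≈ -50.75°, λ = atan2(p_y, p_x) ≈ -7.75°.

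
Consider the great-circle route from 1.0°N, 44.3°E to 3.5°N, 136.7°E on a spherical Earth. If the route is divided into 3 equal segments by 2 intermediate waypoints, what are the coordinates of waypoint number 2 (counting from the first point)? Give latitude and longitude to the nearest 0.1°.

≈ 3.6°N, 105.9°E

From cos δ = sin φ₁ sin φ₂ + cos φ₁ cos φ₂ cos Δλ, the central angle is δ ≈ 1.612 rad (92.3°).
Interpolate at f = 2/3 with slerp weights a = sin((1−f)δ)/sin δ ≈ 0.512, b = sin(fδ)/sin δ ≈ 0.880.
p = a·p₁ + b·p₂ ≈ (-0.273, 0.960, 0.063); φ = arcsin(p_z) ≈ 3.59°, λ = atan2(p_y, p_x) ≈ 105.86°.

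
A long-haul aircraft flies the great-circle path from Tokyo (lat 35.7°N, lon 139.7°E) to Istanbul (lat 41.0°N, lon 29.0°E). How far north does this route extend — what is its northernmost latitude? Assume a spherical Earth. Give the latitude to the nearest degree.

The great circle lies in the plane with unit normal n̂ = (p₁ × p₂)/|p₁ × p₂|.
Here n̂_z ≈ -0.581; the vertex latitude is φ_max = arccos|n̂_z| ≈ 54.5°.
Check via Clairaut: cos φ_max = |cos φ₁| · sin C = cos(35.7°)·sin(45.7°) ≈ 0.581, again giving ≈ 54.5°.

≈ 54°N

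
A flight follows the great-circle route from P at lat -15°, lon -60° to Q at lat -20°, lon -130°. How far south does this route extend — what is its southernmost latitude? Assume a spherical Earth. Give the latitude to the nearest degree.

The great circle lies in the plane with unit normal n̂ = (p₁ × p₂)/|p₁ × p₂|.
Here n̂_z ≈ -0.930; the vertex latitude is φ_max = arccos|n̂_z| ≈ 21.5°.

≈ -22°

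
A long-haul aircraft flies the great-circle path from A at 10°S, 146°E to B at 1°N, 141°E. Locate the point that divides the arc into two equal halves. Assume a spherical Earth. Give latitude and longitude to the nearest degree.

≈ 5°S, 143°E

Convert each endpoint to a unit vector on the sphere (x = cos φ cos λ, y = cos φ sin λ, z = sin φ).
The central angle between the endpoints is δ = arccos(p₁·p₂) ≈ 0.211 rad (12.1°).
Interpolate at f = 1/2 with slerp weights a = sin((1−f)δ)/sin δ ≈ 0.503, b = sin(fδ)/sin δ ≈ 0.503.
p = a·p₁ + b·p₂ ≈ (-0.801, 0.593, -0.079); φ = arcsin(p_z) ≈ -4.50°, λ = atan2(p_y, p_x) ≈ 143.48°.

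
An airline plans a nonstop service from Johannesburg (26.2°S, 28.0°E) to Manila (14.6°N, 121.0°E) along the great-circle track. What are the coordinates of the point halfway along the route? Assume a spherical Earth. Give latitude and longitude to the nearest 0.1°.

≈ 8.4°S, 76.8°E

Write both endpoints as unit vectors p₁, p₂ with components (cos φ cos λ, cos φ sin λ, sin φ).
The central angle between the endpoints is δ = arccos(p₁·p₂) ≈ 1.728 rad (99.0°).
Interpolate at f = 1/2 with slerp weights a = sin((1−f)δ)/sin δ ≈ 0.770, b = sin(fδ)/sin δ ≈ 0.770.
p = a·p₁ + b·p₂ ≈ (0.226, 0.963, -0.146); φ = arcsin(p_z) ≈ -8.39°, λ = atan2(p_y, p_x) ≈ 76.78°.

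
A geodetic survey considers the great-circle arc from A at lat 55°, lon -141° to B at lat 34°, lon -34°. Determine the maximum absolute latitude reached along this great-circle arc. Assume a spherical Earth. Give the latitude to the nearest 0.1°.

≈ 61.3°

The great circle lies in the plane with unit normal n̂ = (p₁ × p₂)/|p₁ × p₂|.
Here n̂_z ≈ +0.480; the vertex latitude is φ_max = arccos|n̂_z| ≈ 61.3°.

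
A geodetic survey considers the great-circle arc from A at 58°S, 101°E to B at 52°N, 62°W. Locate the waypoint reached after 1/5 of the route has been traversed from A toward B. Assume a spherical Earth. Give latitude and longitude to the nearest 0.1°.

Write both endpoints as unit vectors p₁, p₂ with components (cos φ cos λ, cos φ sin λ, sin φ).
The central angle between the endpoints is δ = arccos(p₁·p₂) ≈ 2.943 rad (168.6°).
Interpolate at f = 1/5 with slerp weights a = sin((1−f)δ)/sin δ ≈ 3.585, b = sin(fδ)/sin δ ≈ 2.808.
p = a·p₁ + b·p₂ ≈ (0.449, 0.338, -0.827); φ = arcsin(p_z) ≈ -55.79°, λ = atan2(p_y, p_x) ≈ 36.97°.

≈ 55.8°S, 37.0°E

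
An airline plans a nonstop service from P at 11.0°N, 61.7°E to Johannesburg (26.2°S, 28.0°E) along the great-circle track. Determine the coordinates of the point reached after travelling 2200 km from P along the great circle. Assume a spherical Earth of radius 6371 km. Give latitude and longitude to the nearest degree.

≈ 4°S, 49°E

The haversine formula gives a central angle δ ≈ 0.865 rad (49.6°) between the endpoints. The total great-circle distance is δ·R ≈ 0.865 × 6371 ≈ 5512 km, so the target fraction is f = 2200/5512 ≈ 0.399.
Interpolate at f ≈ 0.399 with slerp weights a = sin((1−f)δ)/sin δ ≈ 0.653, b = sin(fδ)/sin δ ≈ 0.445.
p = a·p₁ + b·p₂ ≈ (0.656, 0.751, -0.072); φ = arcsin(p_z) ≈ -4.12°, λ = atan2(p_y, p_x) ≈ 48.88°.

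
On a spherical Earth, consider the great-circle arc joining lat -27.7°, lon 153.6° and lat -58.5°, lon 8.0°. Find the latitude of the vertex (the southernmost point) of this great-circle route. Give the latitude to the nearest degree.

The great circle lies in the plane with unit normal n̂ = (p₁ × p₂)/|p₁ × p₂|.
Here n̂_z ≈ -0.261; the vertex latitude is φ_max = arccos|n̂_z| ≈ 74.8°.

≈ -75°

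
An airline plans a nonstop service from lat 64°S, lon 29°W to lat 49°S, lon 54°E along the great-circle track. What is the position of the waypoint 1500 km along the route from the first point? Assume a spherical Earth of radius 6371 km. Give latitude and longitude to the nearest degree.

≈ lat 66°S, lon 3°E

Write both endpoints as unit vectors p₁, p₂ with components (cos φ cos λ, cos φ sin λ, sin φ).
The central angle between the endpoints is δ = arccos(p₁·p₂) ≈ 0.776 rad (44.5°). The total great-circle distance is δ·R ≈ 0.776 × 6371 ≈ 4947 km, so the target fraction is f = 1500/4947 ≈ 0.303.
Interpolate at f ≈ 0.303 with slerp weights a = sin((1−f)δ)/sin δ ≈ 0.735, b = sin(fδ)/sin δ ≈ 0.333.
p = a·p₁ + b·p₂ ≈ (0.410, 0.020, -0.912); φ = arcsin(p_z) ≈ -65.75°, λ = atan2(p_y, p_x) ≈ 2.86°.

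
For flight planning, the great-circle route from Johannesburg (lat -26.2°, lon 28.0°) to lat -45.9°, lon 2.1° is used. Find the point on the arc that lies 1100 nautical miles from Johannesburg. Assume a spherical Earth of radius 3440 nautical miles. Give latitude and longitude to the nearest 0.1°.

Convert each endpoint to a unit vector on the sphere (x = cos φ cos λ, y = cos φ sin λ, z = sin φ).
The central angle between the endpoints is δ = arccos(p₁·p₂) ≈ 0.498 rad (28.5°). The total great-circle distance is δ·R ≈ 0.498 × 3440 ≈ 1712 nmi, so the target fraction is f = 1100/1712 ≈ 0.643.
Interpolate at f ≈ 0.643 with slerp weights a = sin((1−f)δ)/sin δ ≈ 0.371, b = sin(fδ)/sin δ ≈ 0.659.
p = a·p₁ + b·p₂ ≈ (0.752, 0.173, -0.637); φ = arcsin(p_z) ≈ -39.54°, λ = atan2(p_y, p_x) ≈ 12.95°.

≈ lat -39.5°, lon 13.0°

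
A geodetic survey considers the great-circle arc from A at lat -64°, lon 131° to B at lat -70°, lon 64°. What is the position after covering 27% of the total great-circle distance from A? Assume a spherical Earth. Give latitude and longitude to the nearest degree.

Write both endpoints as unit vectors p₁, p₂ with components (cos φ cos λ, cos φ sin λ, sin φ).
The central angle between the endpoints is δ = arccos(p₁·p₂) ≈ 0.444 rad (25.4°).
Interpolate at f = 0.27 with slerp weights a = sin((1−f)δ)/sin δ ≈ 0.741, b = sin(fδ)/sin δ ≈ 0.278.
p = a·p₁ + b·p₂ ≈ (-0.171, 0.331, -0.928); φ = arcsin(p_z) ≈ -68.12°, λ = atan2(p_y, p_x) ≈ 117.40°.

≈ lat -68°, lon 117°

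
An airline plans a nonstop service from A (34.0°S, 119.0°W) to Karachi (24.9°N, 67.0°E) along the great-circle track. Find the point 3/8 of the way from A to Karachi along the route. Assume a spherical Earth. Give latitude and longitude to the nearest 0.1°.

≈ (62.0°S, 143.9°E)

Write both endpoints as unit vectors p₁, p₂ with components (cos φ cos λ, cos φ sin λ, sin φ).
The central angle between the endpoints is δ = arccos(p₁·p₂) ≈ 2.959 rad (169.5°).
Interpolate at f = 3/8 with slerp weights a = sin((1−f)δ)/sin δ ≈ 5.282, b = sin(fδ)/sin δ ≈ 4.919.
p = a·p₁ + b·p₂ ≈ (-0.380, 0.277, -0.883); φ = arcsin(p_z) ≈ -61.96°, λ = atan2(p_y, p_x) ≈ 143.86°.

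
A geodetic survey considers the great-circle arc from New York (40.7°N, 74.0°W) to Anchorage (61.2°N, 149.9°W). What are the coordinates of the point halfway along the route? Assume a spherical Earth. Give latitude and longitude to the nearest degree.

≈ 57°N, 102°W

Convert each endpoint to a unit vector on the sphere (x = cos φ cos λ, y = cos φ sin λ, z = sin φ).
The central angle between the endpoints is δ = arccos(p₁·p₂) ≈ 0.849 rad (48.7°).
Interpolate at f = 1/2 with slerp weights a = sin((1−f)δ)/sin δ ≈ 0.549, b = sin(fδ)/sin δ ≈ 0.549.
p = a·p₁ + b·p₂ ≈ (-0.114, -0.532, 0.839); φ = arcsin(p_z) ≈ 57.00°, λ = atan2(p_y, p_x) ≈ -102.09°.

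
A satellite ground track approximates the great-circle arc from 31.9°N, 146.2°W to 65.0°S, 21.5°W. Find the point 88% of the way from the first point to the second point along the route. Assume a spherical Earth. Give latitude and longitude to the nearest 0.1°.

Write both endpoints as unit vectors p₁, p₂ with components (cos φ cos λ, cos φ sin λ, sin φ).
The central angle between the endpoints is δ = arccos(p₁·p₂) ≈ 2.323 rad (133.1°).
Interpolate at f = 0.88 with slerp weights a = sin((1−f)δ)/sin δ ≈ 0.377, b = sin(fδ)/sin δ ≈ 1.219.
p = a·p₁ + b·p₂ ≈ (0.213, -0.367, -0.906); φ = arcsin(p_z) ≈ -64.89°, λ = atan2(p_y, p_x) ≈ -59.80°.

≈ 64.9°S, 59.8°W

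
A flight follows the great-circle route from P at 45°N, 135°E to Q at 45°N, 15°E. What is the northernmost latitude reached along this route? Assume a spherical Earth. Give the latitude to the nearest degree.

The great circle lies in the plane with unit normal n̂ = (p₁ × p₂)/|p₁ × p₂|.
Here n̂_z ≈ -0.447; the vertex latitude is φ_max = arccos|n̂_z| ≈ 63.4°.
Check via Clairaut: cos φ_max = |cos φ₁| · sin C = cos(45.0°)·sin(39.2°) ≈ 0.447, again giving ≈ 63.4°.

≈ 63°N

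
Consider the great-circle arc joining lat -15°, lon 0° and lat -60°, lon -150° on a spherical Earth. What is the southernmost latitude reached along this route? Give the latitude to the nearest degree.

≈ -76°

The great circle lies in the plane with unit normal n̂ = (p₁ × p₂)/|p₁ × p₂|.
Here n̂_z ≈ -0.246; the vertex latitude is φ_max = arccos|n̂_z| ≈ 75.7°.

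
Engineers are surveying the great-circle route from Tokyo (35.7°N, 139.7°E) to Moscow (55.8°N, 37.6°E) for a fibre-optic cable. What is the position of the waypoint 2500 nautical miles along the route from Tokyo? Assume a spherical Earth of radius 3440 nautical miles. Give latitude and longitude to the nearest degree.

≈ (60°N, 86°E)

The haversine formula gives a central angle δ ≈ 1.173 rad (67.2°) between the endpoints. The total great-circle distance is δ·R ≈ 1.173 × 3440 ≈ 4037 nmi, so the target fraction is f = 2500/4037 ≈ 0.619.
Interpolate at f ≈ 0.619 with slerp weights a = sin((1−f)δ)/sin δ ≈ 0.469, b = sin(fδ)/sin δ ≈ 0.721.
p = a·p₁ + b·p₂ ≈ (0.031, 0.493, 0.869); φ = arcsin(p_z) ≈ 60.39°, λ = atan2(p_y, p_x) ≈ 86.44°.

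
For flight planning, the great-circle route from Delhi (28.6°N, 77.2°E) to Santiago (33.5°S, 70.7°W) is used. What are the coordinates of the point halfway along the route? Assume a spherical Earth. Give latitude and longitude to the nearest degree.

≈ 9°S, 8°E

From cos δ = sin φ₁ sin φ₂ + cos φ₁ cos φ₂ cos Δλ, the central angle is δ ≈ 2.656 rad (152.2°).
Interpolate at f = 1/2 with slerp weights a = sin((1−f)δ)/sin δ ≈ 2.080, b = sin(fδ)/sin δ ≈ 2.080.
p = a·p₁ + b·p₂ ≈ (0.978, 0.144, -0.152); φ = arcsin(p_z) ≈ -8.76°, λ = atan2(p_y, p_x) ≈ 8.37°.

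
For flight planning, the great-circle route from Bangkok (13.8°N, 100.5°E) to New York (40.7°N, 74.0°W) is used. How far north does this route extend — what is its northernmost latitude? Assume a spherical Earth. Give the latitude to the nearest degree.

≈ 85°N

The great circle lies in the plane with unit normal n̂ = (p₁ × p₂)/|p₁ × p₂|.
Here n̂_z ≈ -0.086; the vertex latitude is φ_max = arccos|n̂_z| ≈ 85.0°.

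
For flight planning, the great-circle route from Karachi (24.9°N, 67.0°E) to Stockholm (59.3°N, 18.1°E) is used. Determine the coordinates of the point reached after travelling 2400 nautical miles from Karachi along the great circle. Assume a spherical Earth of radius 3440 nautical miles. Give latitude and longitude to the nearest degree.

≈ 55°N, 31°E

Convert each endpoint to a unit vector on the sphere (x = cos φ cos λ, y = cos φ sin λ, z = sin φ).
The central angle between the endpoints is δ = arccos(p₁·p₂) ≈ 0.841 rad (48.2°). The total great-circle distance is δ·R ≈ 0.841 × 3440 ≈ 2894 nmi, so the target fraction is f = 2400/2894 ≈ 0.829.
Interpolate at f ≈ 0.829 with slerp weights a = sin((1−f)δ)/sin δ ≈ 0.192, b = sin(fδ)/sin δ ≈ 0.862.
p = a·p₁ + b·p₂ ≈ (0.486, 0.297, 0.822); φ = arcsin(p_z) ≈ 55.26°, λ = atan2(p_y, p_x) ≈ 31.42°.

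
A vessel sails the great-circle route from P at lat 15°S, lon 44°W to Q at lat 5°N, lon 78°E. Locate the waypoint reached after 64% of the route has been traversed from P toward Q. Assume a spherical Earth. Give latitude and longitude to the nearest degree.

≈ lat 6°S, lon 35°E

From cos δ = sin φ₁ sin φ₂ + cos φ₁ cos φ₂ cos Δλ, the central angle is δ ≈ 2.132 rad (122.2°).
Interpolate at f = 0.64 with slerp weights a = sin((1−f)δ)/sin δ ≈ 0.820, b = sin(fδ)/sin δ ≈ 1.156.
p = a·p₁ + b·p₂ ≈ (0.810, 0.576, -0.112); φ = arcsin(p_z) ≈ -6.40°, λ = atan2(p_y, p_x) ≈ 35.45°.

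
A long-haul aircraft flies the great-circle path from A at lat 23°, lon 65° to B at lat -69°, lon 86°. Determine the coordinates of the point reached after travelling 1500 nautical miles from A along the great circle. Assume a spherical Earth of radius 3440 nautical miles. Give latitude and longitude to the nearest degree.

The haversine formula gives a central angle δ ≈ 1.628 rad (93.3°) between the endpoints. The total great-circle distance is δ·R ≈ 1.628 × 3440 ≈ 5599 nmi, so the target fraction is f = 1500/5599 ≈ 0.268.
Interpolate at f ≈ 0.268 with slerp weights a = sin((1−f)δ)/sin δ ≈ 0.930, b = sin(fδ)/sin δ ≈ 0.423.
p = a·p₁ + b·p₂ ≈ (0.373, 0.927, -0.031); φ = arcsin(p_z) ≈ -1.80°, λ = atan2(p_y, p_x) ≈ 68.12°.

≈ lat -2°, lon 68°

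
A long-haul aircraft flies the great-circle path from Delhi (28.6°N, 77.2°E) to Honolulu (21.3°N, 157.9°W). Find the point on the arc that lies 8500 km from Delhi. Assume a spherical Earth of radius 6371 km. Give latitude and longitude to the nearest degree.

≈ 39°N, 173°E

Write both endpoints as unit vectors p₁, p₂ with components (cos φ cos λ, cos φ sin λ, sin φ).
The central angle between the endpoints is δ = arccos(p₁·p₂) ≈ 1.869 rad (107.1°). The total great-circle distance is δ·R ≈ 1.869 × 6371 ≈ 11910 km, so the target fraction is f = 8500/11910 ≈ 0.714.
Interpolate at f ≈ 0.714 with slerp weights a = sin((1−f)δ)/sin δ ≈ 0.534, b = sin(fδ)/sin δ ≈ 1.017.
p = a·p₁ + b·p₂ ≈ (-0.774, 0.100, 0.625); φ = arcsin(p_z) ≈ 38.67°, λ = atan2(p_y, p_x) ≈ 172.62°.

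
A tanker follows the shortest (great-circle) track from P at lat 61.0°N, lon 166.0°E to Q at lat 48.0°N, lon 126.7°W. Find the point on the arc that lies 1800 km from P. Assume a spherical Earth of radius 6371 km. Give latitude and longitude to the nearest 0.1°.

≈ lat 60.3°N, lon 160.6°W

Write both endpoints as unit vectors p₁, p₂ with components (cos φ cos λ, cos φ sin λ, sin φ).
The central angle between the endpoints is δ = arccos(p₁·p₂) ≈ 0.684 rad (39.2°). The total great-circle distance is δ·R ≈ 0.684 × 6371 ≈ 4357 km, so the target fraction is f = 1800/4357 ≈ 0.413.
Interpolate at f ≈ 0.413 with slerp weights a = sin((1−f)δ)/sin δ ≈ 0.618, b = sin(fδ)/sin δ ≈ 0.441.
p = a·p₁ + b·p₂ ≈ (-0.467, -0.164, 0.869); φ = arcsin(p_z) ≈ 60.31°, λ = atan2(p_y, p_x) ≈ -160.64°.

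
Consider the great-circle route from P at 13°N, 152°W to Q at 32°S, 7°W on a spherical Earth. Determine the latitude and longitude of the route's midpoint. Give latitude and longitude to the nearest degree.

≈ 29°S, 92°W

Convert each endpoint to a unit vector on the sphere (x = cos φ cos λ, y = cos φ sin λ, z = sin φ).
The central angle between the endpoints is δ = arccos(p₁·p₂) ≈ 2.492 rad (142.8°).
Interpolate at f = 1/2 with slerp weights a = sin((1−f)δ)/sin δ ≈ 1.566, b = sin(fδ)/sin δ ≈ 1.566.
p = a·p₁ + b·p₂ ≈ (-0.029, -0.878, -0.478); φ = arcsin(p_z) ≈ -28.52°, λ = atan2(p_y, p_x) ≈ -91.90°.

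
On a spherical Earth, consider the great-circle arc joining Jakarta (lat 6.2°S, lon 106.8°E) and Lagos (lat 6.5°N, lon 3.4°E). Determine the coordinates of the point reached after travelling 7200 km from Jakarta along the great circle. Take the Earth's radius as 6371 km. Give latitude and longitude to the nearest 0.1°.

≈ lat 2.0°N, lon 42.5°E

From cos δ = sin φ₁ sin φ₂ + cos φ₁ cos φ₂ cos Δλ, the central angle is δ ≈ 1.814 rad (104.0°). The total great-circle distance is δ·R ≈ 1.814 × 6371 ≈ 11559 km, so the target fraction is f = 7200/11559 ≈ 0.623.
Interpolate at f ≈ 0.623 with slerp weights a = sin((1−f)δ)/sin δ ≈ 0.651, b = sin(fδ)/sin δ ≈ 0.932.
p = a·p₁ + b·p₂ ≈ (0.737, 0.675, 0.035); φ = arcsin(p_z) ≈ 2.02°, λ = atan2(p_y, p_x) ≈ 42.47°.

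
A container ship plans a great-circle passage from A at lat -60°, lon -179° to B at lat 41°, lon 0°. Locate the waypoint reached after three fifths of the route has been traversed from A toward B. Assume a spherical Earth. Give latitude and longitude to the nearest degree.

≈ lat -23°, lon -2°

Write both endpoints as unit vectors p₁, p₂ with components (cos φ cos λ, cos φ sin λ, sin φ).
The central angle between the endpoints is δ = arccos(p₁·p₂) ≈ 2.810 rad (161.0°).
Interpolate at f = 3/5 with slerp weights a = sin((1−f)δ)/sin δ ≈ 2.769, b = sin(fδ)/sin δ ≈ 3.050.
p = a·p₁ + b·p₂ ≈ (0.918, -0.024, -0.397); φ = arcsin(p_z) ≈ -23.38°, λ = atan2(p_y, p_x) ≈ -1.51°.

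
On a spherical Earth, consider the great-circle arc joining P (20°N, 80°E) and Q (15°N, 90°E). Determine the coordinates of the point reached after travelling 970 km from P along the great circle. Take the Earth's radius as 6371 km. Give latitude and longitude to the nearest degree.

≈ (16°N, 88°E)

From cos δ = sin φ₁ sin φ₂ + cos φ₁ cos φ₂ cos Δλ, the central angle is δ ≈ 0.188 rad (10.8°). The total great-circle distance is δ·R ≈ 0.188 × 6371 ≈ 1197 km, so the target fraction is f = 970/1197 ≈ 0.810.
Interpolate at f ≈ 0.810 with slerp weights a = sin((1−f)δ)/sin δ ≈ 0.191, b = sin(fδ)/sin δ ≈ 0.812.
p = a·p₁ + b·p₂ ≈ (0.031, 0.961, 0.275); φ = arcsin(p_z) ≈ 15.98°, λ = atan2(p_y, p_x) ≈ 88.15°.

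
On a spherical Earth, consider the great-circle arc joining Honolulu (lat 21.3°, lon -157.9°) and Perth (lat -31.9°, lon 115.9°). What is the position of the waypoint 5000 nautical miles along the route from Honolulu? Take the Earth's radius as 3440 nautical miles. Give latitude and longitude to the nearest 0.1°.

The haversine formula gives a central angle δ ≈ 1.711 rad (98.0°) between the endpoints. The total great-circle distance is δ·R ≈ 1.711 × 3440 ≈ 5885 nmi, so the target fraction is f = 5000/5885 ≈ 0.850.
Interpolate at f ≈ 0.850 with slerp weights a = sin((1−f)δ)/sin δ ≈ 0.257, b = sin(fδ)/sin δ ≈ 1.003.
p = a·p₁ + b·p₂ ≈ (-0.594, 0.676, -0.437); φ = arcsin(p_z) ≈ -25.89°, λ = atan2(p_y, p_x) ≈ 131.30°.

≈ lat -25.9°, lon 131.3°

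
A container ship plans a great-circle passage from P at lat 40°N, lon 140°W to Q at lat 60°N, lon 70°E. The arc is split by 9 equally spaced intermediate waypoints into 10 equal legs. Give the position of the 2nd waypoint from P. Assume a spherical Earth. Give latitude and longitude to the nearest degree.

≈ lat 55°N, lon 147°W

Convert each endpoint to a unit vector on the sphere (x = cos φ cos λ, y = cos φ sin λ, z = sin φ).
The central angle between the endpoints is δ = arccos(p₁·p₂) ≈ 1.344 rad (77.0°).
Interpolate at f = 2/10 with slerp weights a = sin((1−f)δ)/sin δ ≈ 0.903, b = sin(fδ)/sin δ ≈ 0.273.
p = a·p₁ + b·p₂ ≈ (-0.483, -0.316, 0.816); φ = arcsin(p_z) ≈ 54.72°, λ = atan2(p_y, p_x) ≈ -146.77°.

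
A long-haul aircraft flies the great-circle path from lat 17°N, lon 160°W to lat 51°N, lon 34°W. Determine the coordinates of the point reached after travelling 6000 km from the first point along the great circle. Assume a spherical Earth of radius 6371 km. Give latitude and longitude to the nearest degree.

≈ lat 57°N, lon 111°W

Convert each endpoint to a unit vector on the sphere (x = cos φ cos λ, y = cos φ sin λ, z = sin φ).
The central angle between the endpoints is δ = arccos(p₁·p₂) ≈ 1.698 rad (97.3°). The total great-circle distance is δ·R ≈ 1.698 × 6371 ≈ 10816 km, so the target fraction is f = 6000/10816 ≈ 0.555.
Interpolate at f ≈ 0.555 with slerp weights a = sin((1−f)δ)/sin δ ≈ 0.691, b = sin(fδ)/sin δ ≈ 0.815.
p = a·p₁ + b·p₂ ≈ (-0.196, -0.513, 0.836); φ = arcsin(p_z) ≈ 56.69°, λ = atan2(p_y, p_x) ≈ -110.92°.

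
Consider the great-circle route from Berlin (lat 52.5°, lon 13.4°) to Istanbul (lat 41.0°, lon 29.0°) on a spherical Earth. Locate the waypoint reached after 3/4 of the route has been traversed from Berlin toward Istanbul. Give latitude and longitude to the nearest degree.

Convert each endpoint to a unit vector on the sphere (x = cos φ cos λ, y = cos φ sin λ, z = sin φ).
The central angle between the endpoints is δ = arccos(p₁·p₂) ≈ 0.273 rad (15.6°).
Interpolate at f = 3/4 with slerp weights a = sin((1−f)δ)/sin δ ≈ 0.253, b = sin(fδ)/sin δ ≈ 0.754.
p = a·p₁ + b·p₂ ≈ (0.648, 0.312, 0.695); φ = arcsin(p_z) ≈ 44.06°, λ = atan2(p_y, p_x) ≈ 25.70°.

≈ lat 44°, lon 26°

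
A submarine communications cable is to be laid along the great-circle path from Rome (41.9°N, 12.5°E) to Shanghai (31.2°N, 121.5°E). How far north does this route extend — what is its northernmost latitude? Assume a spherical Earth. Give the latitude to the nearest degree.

The great circle lies in the plane with unit normal n̂ = (p₁ × p₂)/|p₁ × p₂|.
Here n̂_z ≈ +0.608; the vertex latitude is φ_max = arccos|n̂_z| ≈ 52.6°.
Check via Clairaut: cos φ_max = |cos φ₁| · sin C = cos(41.9°)·sin(54.8°) ≈ 0.608, again giving ≈ 52.6°.

≈ 53°N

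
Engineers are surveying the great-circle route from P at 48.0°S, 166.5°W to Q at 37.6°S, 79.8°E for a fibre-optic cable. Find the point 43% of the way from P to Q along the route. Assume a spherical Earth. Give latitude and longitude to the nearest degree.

From cos δ = sin φ₁ sin φ₂ + cos φ₁ cos φ₂ cos Δλ, the central angle is δ ≈ 1.328 rad (76.1°).
Interpolate at f = 0.43 with slerp weights a = sin((1−f)δ)/sin δ ≈ 0.707, b = sin(fδ)/sin δ ≈ 0.557.
p = a·p₁ + b·p₂ ≈ (-0.382, 0.324, -0.866); φ = arcsin(p_z) ≈ -59.94°, λ = atan2(p_y, p_x) ≈ 139.74°.

≈ 60°S, 140°E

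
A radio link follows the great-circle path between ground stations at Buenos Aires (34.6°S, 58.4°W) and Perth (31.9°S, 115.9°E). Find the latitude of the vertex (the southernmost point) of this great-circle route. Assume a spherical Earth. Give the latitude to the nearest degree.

≈ 86°S

The great circle lies in the plane with unit normal n̂ = (p₁ × p₂)/|p₁ × p₂|.
Here n̂_z ≈ +0.076; the vertex latitude is φ_max = arccos|n̂_z| ≈ 85.7°.
Check via Clairaut: cos φ_max = |cos φ₁| · sin C = cos(34.6°)·sin(174.7°) ≈ 0.076, again giving ≈ 85.7°.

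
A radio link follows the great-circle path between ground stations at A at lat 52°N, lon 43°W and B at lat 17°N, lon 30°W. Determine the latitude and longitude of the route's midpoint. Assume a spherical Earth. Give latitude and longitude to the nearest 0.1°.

Write both endpoints as unit vectors p₁, p₂ with components (cos φ cos λ, cos φ sin λ, sin φ).
The central angle between the endpoints is δ = arccos(p₁·p₂) ≈ 0.637 rad (36.5°).
Interpolate at f = 1/2 with slerp weights a = sin((1−f)δ)/sin δ ≈ 0.526, b = sin(fδ)/sin δ ≈ 0.526.
p = a·p₁ + b·p₂ ≈ (0.673, -0.473, 0.569); φ = arcsin(p_z) ≈ 34.66°, λ = atan2(p_y, p_x) ≈ -35.09°.

≈ lat 34.7°N, lon 35.1°W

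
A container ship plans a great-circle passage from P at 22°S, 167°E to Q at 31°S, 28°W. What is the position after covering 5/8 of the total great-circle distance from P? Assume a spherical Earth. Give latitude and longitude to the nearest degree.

≈ 72°S, 71°W

Write both endpoints as unit vectors p₁, p₂ with components (cos φ cos λ, cos φ sin λ, sin φ).
The central angle between the endpoints is δ = arccos(p₁·p₂) ≈ 2.183 rad (125.1°).
Interpolate at f = 5/8 with slerp weights a = sin((1−f)δ)/sin δ ≈ 0.892, b = sin(fδ)/sin δ ≈ 1.196.
p = a·p₁ + b·p₂ ≈ (0.099, -0.295, -0.950); φ = arcsin(p_z) ≈ -71.86°, λ = atan2(p_y, p_x) ≈ -71.45°.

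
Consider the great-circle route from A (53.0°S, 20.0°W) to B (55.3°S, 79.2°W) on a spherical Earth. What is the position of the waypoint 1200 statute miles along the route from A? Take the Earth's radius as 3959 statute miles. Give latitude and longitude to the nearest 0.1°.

≈ (57.9°S, 49.7°W)

The haversine formula gives a central angle δ ≈ 0.588 rad (33.7°) between the endpoints. The total great-circle distance is δ·R ≈ 0.588 × 3959 ≈ 2328 mi, so the target fraction is f = 1200/2328 ≈ 0.515.
Interpolate at f ≈ 0.515 with slerp weights a = sin((1−f)δ)/sin δ ≈ 0.507, b = sin(fδ)/sin δ ≈ 0.538.
p = a·p₁ + b·p₂ ≈ (0.344, -0.405, -0.847); φ = arcsin(p_z) ≈ -57.89°, λ = atan2(p_y, p_x) ≈ -49.67°.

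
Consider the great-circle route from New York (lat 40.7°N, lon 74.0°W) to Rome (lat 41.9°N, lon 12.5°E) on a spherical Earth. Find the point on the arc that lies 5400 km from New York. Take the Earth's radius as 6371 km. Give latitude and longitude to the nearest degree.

Convert each endpoint to a unit vector on the sphere (x = cos φ cos λ, y = cos φ sin λ, z = sin φ).
The central angle between the endpoints is δ = arccos(p₁·p₂) ≈ 1.082 rad (62.0°). The total great-circle distance is δ·R ≈ 1.082 × 6371 ≈ 6891 km, so the target fraction is f = 5400/6891 ≈ 0.784.
Interpolate at f ≈ 0.784 with slerp weights a = sin((1−f)δ)/sin δ ≈ 0.263, b = sin(fδ)/sin δ ≈ 0.849.
p = a·p₁ + b·p₂ ≈ (0.672, -0.055, 0.738); φ = arcsin(p_z) ≈ 47.60°, λ = atan2(p_y, p_x) ≈ -4.64°.

≈ lat 48°N, lon 5°W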